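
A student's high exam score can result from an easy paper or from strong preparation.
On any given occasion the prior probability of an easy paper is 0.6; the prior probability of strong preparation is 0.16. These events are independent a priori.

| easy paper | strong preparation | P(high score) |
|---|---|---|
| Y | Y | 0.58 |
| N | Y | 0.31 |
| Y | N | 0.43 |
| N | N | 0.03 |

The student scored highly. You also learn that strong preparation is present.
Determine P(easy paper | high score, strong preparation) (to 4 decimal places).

Enumerate both values of easy paper and weight by the priors:
  P(high score | strong preparation) = 0.31*0.4 + 0.58*0.6
        = 0.124000 + 0.348000 = 0.472000
Configurations with easy paper contribute 0.348000, so
  P(easy paper | high score, strong preparation) = 0.348000 / 0.472000 ≈ 0.7373

P(easy paper | high score, strong preparation) ≈ 0.7373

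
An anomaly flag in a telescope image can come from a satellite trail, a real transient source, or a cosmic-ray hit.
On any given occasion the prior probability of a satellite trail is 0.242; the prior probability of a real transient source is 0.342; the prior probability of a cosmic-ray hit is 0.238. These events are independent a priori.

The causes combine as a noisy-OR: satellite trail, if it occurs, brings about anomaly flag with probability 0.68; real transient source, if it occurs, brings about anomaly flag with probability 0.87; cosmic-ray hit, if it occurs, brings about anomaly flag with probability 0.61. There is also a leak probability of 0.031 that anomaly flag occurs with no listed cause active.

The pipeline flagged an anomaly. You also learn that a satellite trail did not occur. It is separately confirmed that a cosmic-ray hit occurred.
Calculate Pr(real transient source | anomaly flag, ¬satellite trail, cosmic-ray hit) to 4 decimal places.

Under noisy-OR, P(anomaly flag | causes) = 1 − (1−0.031)·∏(1−qᵢ) over the active causes.
Numerator (weight on configurations with real transient source): 0.950872*0.342 = 0.325198
Normalizer over all consistent configurations: 0.62209*0.658 + 0.950872*0.342 = 0.734533
P(real transient source | anomaly flag, ¬satellite trail, cosmic-ray hit) = 0.325198/0.734533 ≈ 0.4427

Pr(real transient source | anomaly flag, ¬satellite trail, cosmic-ray hit) ≈ 0.4427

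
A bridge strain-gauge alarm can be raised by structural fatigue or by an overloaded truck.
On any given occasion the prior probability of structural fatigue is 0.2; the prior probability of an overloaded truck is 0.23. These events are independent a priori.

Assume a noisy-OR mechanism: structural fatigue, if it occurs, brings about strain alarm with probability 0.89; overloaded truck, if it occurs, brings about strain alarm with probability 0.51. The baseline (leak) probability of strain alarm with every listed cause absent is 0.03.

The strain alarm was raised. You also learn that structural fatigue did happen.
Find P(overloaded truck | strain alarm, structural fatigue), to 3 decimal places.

P(overloaded truck | strain alarm, structural fatigue) ≈ 0.241

Under noisy-OR, P(strain alarm | causes) = 1 − (1−0.03)·∏(1−qᵢ) over the active causes.
Numerator (weight on configurations with overloaded truck): 0.947717·0.23 = 0.217975
The normalizing constant is 0.8933·0.77 + 0.947717·0.23 = 0.905816
P(overloaded truck | strain alarm, structural fatigue) = 0.217975/0.905816 ≈ 0.241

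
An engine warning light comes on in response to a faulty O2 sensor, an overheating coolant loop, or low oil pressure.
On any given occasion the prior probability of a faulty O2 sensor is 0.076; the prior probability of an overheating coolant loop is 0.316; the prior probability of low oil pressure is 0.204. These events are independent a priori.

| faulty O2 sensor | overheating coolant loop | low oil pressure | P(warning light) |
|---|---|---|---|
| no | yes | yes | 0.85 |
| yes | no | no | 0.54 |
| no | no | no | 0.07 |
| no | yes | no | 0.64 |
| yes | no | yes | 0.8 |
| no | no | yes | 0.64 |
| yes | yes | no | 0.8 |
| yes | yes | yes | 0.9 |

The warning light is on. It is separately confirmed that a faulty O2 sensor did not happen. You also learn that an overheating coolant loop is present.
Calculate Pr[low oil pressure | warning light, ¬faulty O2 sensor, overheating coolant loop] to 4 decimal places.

Enumerate both values of low oil pressure and weight by the priors:
  P(warning light | ¬faulty O2 sensor, overheating coolant loop) = 0.64×0.796 + 0.85×0.204
        = 0.509440 + 0.173400 = 0.682840
Configurations with low oil pressure contribute 0.173400, so
  P(low oil pressure | warning light, ¬faulty O2 sensor, overheating coolant loop) = 0.173400 / 0.682840 ≈ 0.2539

Pr[low oil pressure | warning light, ¬faulty O2 sensor, overheating coolant loop] ≈ 0.2539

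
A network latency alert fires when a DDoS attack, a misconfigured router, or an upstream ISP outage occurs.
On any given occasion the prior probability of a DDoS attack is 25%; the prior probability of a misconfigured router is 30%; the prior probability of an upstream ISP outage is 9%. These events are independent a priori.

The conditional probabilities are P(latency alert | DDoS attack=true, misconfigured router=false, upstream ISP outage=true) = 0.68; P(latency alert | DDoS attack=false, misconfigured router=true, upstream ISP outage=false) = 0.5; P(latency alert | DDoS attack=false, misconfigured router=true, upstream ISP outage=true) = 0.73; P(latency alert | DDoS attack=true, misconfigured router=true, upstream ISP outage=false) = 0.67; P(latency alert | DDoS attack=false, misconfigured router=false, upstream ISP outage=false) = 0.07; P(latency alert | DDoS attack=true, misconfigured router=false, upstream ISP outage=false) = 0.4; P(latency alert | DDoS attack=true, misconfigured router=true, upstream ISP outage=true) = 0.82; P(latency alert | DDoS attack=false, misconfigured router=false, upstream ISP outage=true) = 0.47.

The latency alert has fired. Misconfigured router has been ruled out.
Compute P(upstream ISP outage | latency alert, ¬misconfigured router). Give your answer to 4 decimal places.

P(latency alert | ¬misconfigured router) = 0.07*0.75*0.91 + 0.47*0.75*0.09 + 0.4*0.25*0.91 + 0.68*0.25*0.09 = 0.047775 + 0.031725 + 0.091000 + 0.015300 = 0.185800
Restricting to configurations with upstream ISP outage present: 0.031725 + 0.015300 = 0.047025.
Hence the posterior is 0.047025/0.185800 ≈ 0.2531.

P(upstream ISP outage | latency alert, ¬misconfigured router) ≈ 0.2531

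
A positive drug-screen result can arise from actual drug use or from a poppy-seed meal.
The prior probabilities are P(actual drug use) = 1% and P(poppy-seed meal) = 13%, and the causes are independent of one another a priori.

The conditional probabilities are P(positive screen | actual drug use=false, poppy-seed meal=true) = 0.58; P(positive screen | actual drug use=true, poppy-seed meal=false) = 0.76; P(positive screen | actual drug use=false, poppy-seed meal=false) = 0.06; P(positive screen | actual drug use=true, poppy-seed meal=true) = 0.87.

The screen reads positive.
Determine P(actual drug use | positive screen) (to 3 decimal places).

P(actual drug use | positive screen) ≈ 0.058

Numerator (weight on configurations with actual drug use): 0.006612 + 0.001131 = 0.007743
Normalizer over all consistent configurations: 0.06×0.99×0.87 + 0.58×0.99×0.13 + 0.76×0.01×0.87 + 0.87×0.01×0.13 = 0.134067
Posterior = 0.007743 / 0.134067 ≈ 0.058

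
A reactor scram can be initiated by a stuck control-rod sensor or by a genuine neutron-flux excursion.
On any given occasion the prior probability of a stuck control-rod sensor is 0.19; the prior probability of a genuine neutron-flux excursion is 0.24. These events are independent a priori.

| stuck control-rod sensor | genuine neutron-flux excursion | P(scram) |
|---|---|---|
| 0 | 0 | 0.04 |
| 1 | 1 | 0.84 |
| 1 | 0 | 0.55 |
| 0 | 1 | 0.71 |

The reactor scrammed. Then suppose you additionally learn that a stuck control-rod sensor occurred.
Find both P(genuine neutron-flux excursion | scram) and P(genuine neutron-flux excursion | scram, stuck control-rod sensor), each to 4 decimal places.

Enumerate the 4 (stuck control-rod sensor, genuine neutron-flux excursion) configurations and weight by the priors:
  P(scram) = 0.04*0.81*0.76 + 0.71*0.81*0.24 + 0.55*0.19*0.76 + 0.84*0.19*0.24
        = 0.024624 + 0.138024 + 0.079420 + 0.038304 = 0.280372
The terms with genuine neutron-flux excursion present sum to 0.176328, so
  P(genuine neutron-flux excursion | scram) = 0.176328 / 0.280372 ≈ 0.6289

Now also conditioning on stuck control-rod sensor=true:
P(scram | stuck control-rod sensor) = 0.55×0.76 + 0.84×0.24 = 0.418000 + 0.201600 = 0.619600
Of this, 0.201600 comes from 0.84×0.24 (the genuine neutron-flux excursion=true cases).
Hence the posterior is 0.201600/0.619600 ≈ 0.3254.
Conditioning on stuck control-rod sensor lowers the posterior on genuine neutron-flux excursion: the classic explaining-away effect in a common-effect structure.

P(genuine neutron-flux excursion | scram) ≈ 0.6289; P(genuine neutron-flux excursion | scram, stuck control-rod sensor) ≈ 0.3254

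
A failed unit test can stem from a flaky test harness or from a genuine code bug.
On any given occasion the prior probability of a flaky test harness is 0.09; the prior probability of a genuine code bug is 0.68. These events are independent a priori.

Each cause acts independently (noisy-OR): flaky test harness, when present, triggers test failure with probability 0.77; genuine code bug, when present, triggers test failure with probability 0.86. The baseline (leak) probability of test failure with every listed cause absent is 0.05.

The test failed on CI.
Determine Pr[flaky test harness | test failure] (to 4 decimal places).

Pr[flaky test harness | test failure] ≈ 0.1293

Under noisy-OR, P(test failure | causes) = 1 − (1−0.05)·∏(1−qᵢ) over the active causes.
Sum P(test failure|·) weighted by the priors over the 4 (flaky test harness, genuine code bug) configurations:
  P(test failure) = 0.05*0.91*0.32 + 0.867*0.91*0.68 + 0.7815*0.09*0.32 + 0.96941*0.09*0.68
        = 0.014560 + 0.536500 + 0.022507 + 0.059328 = 0.632895
Configurations with flaky test harness contribute 0.081835, so
  P(flaky test harness | test failure) = 0.081835 / 0.632895 ≈ 0.1293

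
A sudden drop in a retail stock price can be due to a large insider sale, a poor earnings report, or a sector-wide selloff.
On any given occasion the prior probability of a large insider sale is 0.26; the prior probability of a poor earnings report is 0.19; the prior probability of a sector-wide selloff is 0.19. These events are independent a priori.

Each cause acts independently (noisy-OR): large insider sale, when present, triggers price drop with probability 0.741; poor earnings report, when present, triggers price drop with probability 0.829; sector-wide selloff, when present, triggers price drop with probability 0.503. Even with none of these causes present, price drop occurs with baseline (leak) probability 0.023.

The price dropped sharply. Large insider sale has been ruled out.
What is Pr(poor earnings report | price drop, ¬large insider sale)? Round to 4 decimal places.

Under noisy-OR, P(price drop | causes) = 1 − (1−0.023)·∏(1−qᵢ) over the active causes.
P(price drop | ¬large insider sale) = 0.023×0.81×0.81 + 0.514431×0.81×0.19 + 0.832933×0.19×0.81 + 0.916968×0.19×0.19 = 0.015090 + 0.079171 + 0.128188 + 0.033103 = 0.255552
Of this, 0.161291 comes from 0.128188 + 0.033103 (the poor earnings report=true cases).
Hence the posterior is 0.161291/0.255552 ≈ 0.6311.

Pr(poor earnings report | price drop, ¬large insider sale) ≈ 0.6311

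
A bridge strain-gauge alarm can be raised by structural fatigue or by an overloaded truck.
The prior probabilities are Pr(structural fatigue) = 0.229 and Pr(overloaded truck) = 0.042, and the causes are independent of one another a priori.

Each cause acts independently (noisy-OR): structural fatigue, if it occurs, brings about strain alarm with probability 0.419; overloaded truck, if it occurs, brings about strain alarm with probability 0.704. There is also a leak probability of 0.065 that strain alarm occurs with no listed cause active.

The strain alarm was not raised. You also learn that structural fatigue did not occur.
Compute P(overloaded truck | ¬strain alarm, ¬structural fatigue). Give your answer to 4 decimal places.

Under noisy-OR, P(strain alarm | causes) = 1 − (1−0.065)·∏(1−qᵢ) over the active causes.
P(¬strain alarm | ¬structural fatigue) = 0.935·0.958 + 0.27676·0.042 = 0.895730 + 0.011624 = 0.907354
The overloaded truck-present share is 0.27676·0.042 = 0.011624.
So P(overloaded truck | ¬strain alarm, ¬structural fatigue) = 0.011624/0.907354 ≈ 0.0128.

P(overloaded truck | ¬strain alarm, ¬structural fatigue) ≈ 0.0128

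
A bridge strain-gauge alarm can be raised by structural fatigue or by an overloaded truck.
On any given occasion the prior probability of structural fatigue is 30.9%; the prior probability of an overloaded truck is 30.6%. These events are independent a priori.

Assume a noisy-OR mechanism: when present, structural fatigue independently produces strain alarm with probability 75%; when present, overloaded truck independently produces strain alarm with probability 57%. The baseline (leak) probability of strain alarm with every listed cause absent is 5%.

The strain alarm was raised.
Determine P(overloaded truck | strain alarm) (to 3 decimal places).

Under noisy-OR, P(strain alarm | causes) = 1 − (1−0.05)·∏(1−qᵢ) over the active causes.
Enumerate the 4 (structural fatigue, overloaded truck) configurations and weight by the priors:
  P(strain alarm) = 0.05*0.691*0.694 + 0.5915*0.691*0.306 + 0.7625*0.309*0.694 + 0.897875*0.309*0.306
        = 0.023978 + 0.125070 + 0.163515 + 0.084898 = 0.397461
Configurations with overloaded truck contribute 0.209968, so
  P(overloaded truck | strain alarm) = 0.209968 / 0.397461 ≈ 0.528

P(overloaded truck | strain alarm) ≈ 0.528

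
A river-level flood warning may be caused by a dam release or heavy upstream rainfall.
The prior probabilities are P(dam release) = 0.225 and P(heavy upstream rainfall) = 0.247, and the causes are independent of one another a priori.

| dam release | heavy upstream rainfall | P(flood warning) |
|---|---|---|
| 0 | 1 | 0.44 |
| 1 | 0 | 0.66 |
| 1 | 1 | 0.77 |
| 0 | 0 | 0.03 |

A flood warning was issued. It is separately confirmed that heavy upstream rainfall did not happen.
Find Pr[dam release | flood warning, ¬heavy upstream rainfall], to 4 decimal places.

P(flood warning | ¬heavy upstream rainfall) = 0.03×0.775 + 0.66×0.225 = 0.023250 + 0.148500 = 0.171750
Of this, 0.148500 comes from 0.66×0.225 (the dam release=true cases).
Hence the posterior is 0.148500/0.171750 ≈ 0.8646.

Pr[dam release | flood warning, ¬heavy upstream rainfall] ≈ 0.8646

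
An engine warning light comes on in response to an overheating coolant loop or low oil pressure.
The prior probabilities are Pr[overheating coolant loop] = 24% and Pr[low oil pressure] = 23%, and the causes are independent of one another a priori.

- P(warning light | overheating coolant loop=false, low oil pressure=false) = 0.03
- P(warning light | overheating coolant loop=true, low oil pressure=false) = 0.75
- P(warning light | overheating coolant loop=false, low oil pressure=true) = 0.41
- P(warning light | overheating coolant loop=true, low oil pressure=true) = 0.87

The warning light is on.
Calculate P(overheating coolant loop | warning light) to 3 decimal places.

P(overheating coolant loop | warning light) ≈ 0.677

By total probability over the 4 (overheating coolant loop, low oil pressure) configurations:
  P(warning light) = 0.03·0.76·0.77 + 0.41·0.76·0.23 + 0.75·0.24·0.77 + 0.87·0.24·0.23
        = 0.017556 + 0.071668 + 0.138600 + 0.048024 = 0.275848
The terms with overheating coolant loop present sum to 0.186624, so
  P(overheating coolant loop | warning light) = 0.186624 / 0.275848 ≈ 0.677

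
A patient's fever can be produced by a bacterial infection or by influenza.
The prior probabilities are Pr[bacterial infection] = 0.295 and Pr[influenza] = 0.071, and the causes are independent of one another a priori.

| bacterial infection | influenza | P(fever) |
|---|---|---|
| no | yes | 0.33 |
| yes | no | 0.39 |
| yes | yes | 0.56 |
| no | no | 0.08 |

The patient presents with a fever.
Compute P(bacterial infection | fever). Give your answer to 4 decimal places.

P(bacterial infection | fever) ≈ 0.6325

By total probability over the 4 (bacterial infection, influenza) configurations:
  P(fever) = 0.08×0.705×0.929 + 0.33×0.705×0.071 + 0.39×0.295×0.929 + 0.56×0.295×0.071
        = 0.052396 + 0.016518 + 0.106881 + 0.011729 = 0.187524
Keeping only the bacterial infection-present terms gives 0.118610, so
  P(bacterial infection | fever) = 0.118610 / 0.187524 ≈ 0.6325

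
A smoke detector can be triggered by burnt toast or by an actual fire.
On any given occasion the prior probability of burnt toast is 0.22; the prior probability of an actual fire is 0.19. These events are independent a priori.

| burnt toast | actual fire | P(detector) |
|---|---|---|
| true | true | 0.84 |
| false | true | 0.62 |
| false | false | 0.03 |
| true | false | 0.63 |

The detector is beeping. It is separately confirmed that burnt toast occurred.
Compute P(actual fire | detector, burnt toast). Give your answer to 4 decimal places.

P(actual fire | detector, burnt toast) ≈ 0.2382

Enumerate both values of actual fire and weight by the priors:
  P(detector | burnt toast) = 0.63*0.81 + 0.84*0.19
        = 0.510300 + 0.159600 = 0.669900
Keeping only the actual fire-present terms gives 0.159600, so
  P(actual fire | detector, burnt toast) = 0.159600 / 0.669900 ≈ 0.2382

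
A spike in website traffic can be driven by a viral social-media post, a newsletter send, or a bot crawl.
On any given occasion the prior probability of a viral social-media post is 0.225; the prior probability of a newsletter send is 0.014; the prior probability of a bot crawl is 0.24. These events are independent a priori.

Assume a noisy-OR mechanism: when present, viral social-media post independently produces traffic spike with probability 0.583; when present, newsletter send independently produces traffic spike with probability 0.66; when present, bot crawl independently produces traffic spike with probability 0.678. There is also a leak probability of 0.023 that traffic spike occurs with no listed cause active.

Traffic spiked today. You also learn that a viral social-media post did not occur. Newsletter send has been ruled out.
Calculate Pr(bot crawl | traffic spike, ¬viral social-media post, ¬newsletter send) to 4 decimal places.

Under noisy-OR, P(traffic spike | causes) = 1 − (1−0.023)·∏(1−qᵢ) over the active causes.
P(traffic spike | ¬viral social-media post, ¬newsletter send) = 0.023*0.76 + 0.685406*0.24 = 0.017480 + 0.164497 = 0.181977
Restricting to configurations with bot crawl present: 0.685406*0.24 = 0.164497.
So P(bot crawl | traffic spike, ¬viral social-media post, ¬newsletter send) = 0.164497/0.181977 ≈ 0.9039.

Pr(bot crawl | traffic spike, ¬viral social-media post, ¬newsletter send) ≈ 0.9039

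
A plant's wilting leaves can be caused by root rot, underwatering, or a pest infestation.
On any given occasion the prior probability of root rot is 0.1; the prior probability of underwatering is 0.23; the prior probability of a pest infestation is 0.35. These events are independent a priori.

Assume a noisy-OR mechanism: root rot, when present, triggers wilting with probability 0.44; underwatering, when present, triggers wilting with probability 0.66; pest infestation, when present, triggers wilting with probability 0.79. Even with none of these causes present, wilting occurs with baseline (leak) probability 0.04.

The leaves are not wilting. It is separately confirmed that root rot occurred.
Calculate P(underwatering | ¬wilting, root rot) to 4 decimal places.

P(underwatering | ¬wilting, root rot) ≈ 0.0922

Under noisy-OR, P(wilting | causes) = 1 − (1−0.04)·∏(1−qᵢ) over the active causes.
Sum P(¬wilting|·) weighted by the priors over the 4 (underwatering, pest infestation) configurations:
  P(¬wilting | root rot) = 0.5376×0.77×0.65 + 0.112896×0.77×0.35 + 0.182784×0.23×0.65 + 0.038385×0.23×0.35
        = 0.269069 + 0.030425 + 0.027326 + 0.003090 = 0.329910
Configurations with underwatering contribute 0.030416, so
  P(underwatering | ¬wilting, root rot) = 0.030416 / 0.329910 ≈ 0.0922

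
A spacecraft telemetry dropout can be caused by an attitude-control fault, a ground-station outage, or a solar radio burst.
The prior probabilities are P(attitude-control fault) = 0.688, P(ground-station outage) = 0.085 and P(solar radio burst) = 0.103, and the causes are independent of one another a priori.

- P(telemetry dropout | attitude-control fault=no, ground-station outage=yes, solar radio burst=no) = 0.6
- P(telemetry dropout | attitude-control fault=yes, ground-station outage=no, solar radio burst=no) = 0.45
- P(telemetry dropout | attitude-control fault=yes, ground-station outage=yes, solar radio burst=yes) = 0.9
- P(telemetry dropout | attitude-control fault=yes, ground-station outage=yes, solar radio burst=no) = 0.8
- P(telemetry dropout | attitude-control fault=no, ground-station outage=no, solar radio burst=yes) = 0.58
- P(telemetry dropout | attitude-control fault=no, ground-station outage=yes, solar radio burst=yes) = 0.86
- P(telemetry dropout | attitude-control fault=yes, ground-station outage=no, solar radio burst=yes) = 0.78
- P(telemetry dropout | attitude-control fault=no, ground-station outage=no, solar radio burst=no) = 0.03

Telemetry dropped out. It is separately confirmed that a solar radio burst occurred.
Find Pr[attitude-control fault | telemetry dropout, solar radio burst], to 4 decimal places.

Pr[attitude-control fault | telemetry dropout, solar radio burst] ≈ 0.7427

Sum P(telemetry dropout|·) weighted by the priors over the 4 (attitude-control fault, ground-station outage) configurations:
  P(telemetry dropout | solar radio burst) = 0.58·0.312·0.915 + 0.86·0.312·0.085 + 0.78·0.688·0.915 + 0.9·0.688·0.085
        = 0.165578 + 0.022807 + 0.491026 + 0.052632 = 0.732043
The terms with attitude-control fault present sum to 0.543658, so
  P(attitude-control fault | telemetry dropout, solar radio burst) = 0.543658 / 0.732043 ≈ 0.7427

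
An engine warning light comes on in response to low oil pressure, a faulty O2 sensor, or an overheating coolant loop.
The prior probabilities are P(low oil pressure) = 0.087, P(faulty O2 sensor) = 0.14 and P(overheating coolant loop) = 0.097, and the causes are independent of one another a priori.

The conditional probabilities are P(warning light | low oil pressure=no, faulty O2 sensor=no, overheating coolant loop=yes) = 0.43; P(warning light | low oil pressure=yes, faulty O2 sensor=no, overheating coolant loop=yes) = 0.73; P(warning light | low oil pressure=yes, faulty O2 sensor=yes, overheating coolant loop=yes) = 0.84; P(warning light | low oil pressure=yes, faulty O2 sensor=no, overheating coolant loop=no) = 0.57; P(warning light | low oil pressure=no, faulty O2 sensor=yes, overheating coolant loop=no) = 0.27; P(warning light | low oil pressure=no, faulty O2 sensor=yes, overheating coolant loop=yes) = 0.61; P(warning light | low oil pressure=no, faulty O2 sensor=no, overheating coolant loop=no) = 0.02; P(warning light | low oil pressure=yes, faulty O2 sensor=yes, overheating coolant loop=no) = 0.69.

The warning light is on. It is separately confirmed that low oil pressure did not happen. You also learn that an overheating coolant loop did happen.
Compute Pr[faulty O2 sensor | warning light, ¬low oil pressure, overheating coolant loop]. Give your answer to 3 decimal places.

P(warning light | ¬low oil pressure, overheating coolant loop) = 0.43*0.86 + 0.61*0.14 = 0.369800 + 0.085400 = 0.455200
Restricting to configurations with faulty O2 sensor present: 0.61*0.14 = 0.085400.
Hence the posterior is 0.085400/0.455200 ≈ 0.188.

Pr[faulty O2 sensor | warning light, ¬low oil pressure, overheating coolant loop] ≈ 0.188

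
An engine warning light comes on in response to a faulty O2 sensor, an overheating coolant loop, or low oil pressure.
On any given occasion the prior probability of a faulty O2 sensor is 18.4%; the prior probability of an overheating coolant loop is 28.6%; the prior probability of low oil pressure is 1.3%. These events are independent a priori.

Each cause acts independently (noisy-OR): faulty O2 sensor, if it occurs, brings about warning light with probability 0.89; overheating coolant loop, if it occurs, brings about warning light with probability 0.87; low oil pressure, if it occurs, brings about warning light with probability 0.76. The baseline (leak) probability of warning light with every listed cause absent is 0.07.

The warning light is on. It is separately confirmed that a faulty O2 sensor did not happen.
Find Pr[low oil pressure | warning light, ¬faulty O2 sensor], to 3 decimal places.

Pr[low oil pressure | warning light, ¬faulty O2 sensor] ≈ 0.035

Under noisy-OR, P(warning light | causes) = 1 − (1−0.07)·∏(1−qᵢ) over the active causes.
P(warning light | ¬faulty O2 sensor) = 0.07×0.714×0.987 + 0.7768×0.714×0.013 + 0.8791×0.286×0.987 + 0.970984×0.286×0.013 = 0.049330 + 0.007210 + 0.248154 + 0.003610 = 0.308304
Restricting to configurations with low oil pressure present: 0.007210 + 0.003610 = 0.010820.
Hence the posterior is 0.010820/0.308304 ≈ 0.035.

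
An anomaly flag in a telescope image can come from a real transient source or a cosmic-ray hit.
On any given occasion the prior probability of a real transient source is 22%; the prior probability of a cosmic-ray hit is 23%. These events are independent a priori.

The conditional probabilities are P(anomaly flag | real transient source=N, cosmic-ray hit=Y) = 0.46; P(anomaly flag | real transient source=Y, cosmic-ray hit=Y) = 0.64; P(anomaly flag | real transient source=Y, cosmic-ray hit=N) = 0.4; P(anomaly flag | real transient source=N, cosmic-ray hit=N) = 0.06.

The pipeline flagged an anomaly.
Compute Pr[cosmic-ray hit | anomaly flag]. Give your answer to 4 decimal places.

P(anomaly flag) = 0.06*0.78*0.77 + 0.46*0.78*0.23 + 0.4*0.22*0.77 + 0.64*0.22*0.23 = 0.036036 + 0.082524 + 0.067760 + 0.032384 = 0.218704
Restricting to configurations with cosmic-ray hit present: 0.082524 + 0.032384 = 0.114908.
So P(cosmic-ray hit | anomaly flag) = 0.114908/0.218704 ≈ 0.5254.

Pr[cosmic-ray hit | anomaly flag] ≈ 0.5254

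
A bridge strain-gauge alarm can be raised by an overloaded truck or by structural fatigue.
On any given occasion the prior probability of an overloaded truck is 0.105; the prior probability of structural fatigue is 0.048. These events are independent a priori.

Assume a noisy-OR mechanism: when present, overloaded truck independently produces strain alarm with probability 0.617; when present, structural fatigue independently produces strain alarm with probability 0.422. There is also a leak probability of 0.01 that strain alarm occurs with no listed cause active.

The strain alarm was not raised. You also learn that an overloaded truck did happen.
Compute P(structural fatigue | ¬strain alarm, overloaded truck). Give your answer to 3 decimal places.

Under noisy-OR, P(strain alarm | causes) = 1 − (1−0.01)·∏(1−qᵢ) over the active causes.
Enumerate both values of structural fatigue and weight by the priors:
  P(¬strain alarm | overloaded truck) = 0.37917*0.952 + 0.21916*0.048
        = 0.360970 + 0.010520 = 0.371490
The terms with structural fatigue present sum to 0.010520, so
  P(structural fatigue | ¬strain alarm, overloaded truck) = 0.010520 / 0.371490 ≈ 0.028

P(structural fatigue | ¬strain alarm, overloaded truck) ≈ 0.028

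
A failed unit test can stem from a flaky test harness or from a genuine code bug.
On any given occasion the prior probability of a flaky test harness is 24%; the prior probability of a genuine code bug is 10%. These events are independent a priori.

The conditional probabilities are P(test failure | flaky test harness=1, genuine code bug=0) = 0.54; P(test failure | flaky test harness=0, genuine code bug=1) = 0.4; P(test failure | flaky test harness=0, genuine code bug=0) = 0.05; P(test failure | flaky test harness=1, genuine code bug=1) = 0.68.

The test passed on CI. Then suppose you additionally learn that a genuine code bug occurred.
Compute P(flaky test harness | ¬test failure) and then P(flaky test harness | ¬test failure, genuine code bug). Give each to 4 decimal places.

P(flaky test harness | ¬test failure) ≈ 0.1334; P(flaky test harness | ¬test failure, genuine code bug) ≈ 0.1441

By total probability over the 4 (flaky test harness, genuine code bug) configurations:
  P(¬test failure) = 0.95·0.76·0.9 + 0.6·0.76·0.1 + 0.46·0.24·0.9 + 0.32·0.24·0.1
        = 0.649800 + 0.045600 + 0.099360 + 0.007680 = 0.802440
Configurations with flaky test harness contribute 0.107040, so
  P(flaky test harness | ¬test failure) = 0.107040 / 0.802440 ≈ 0.1334

With the extra evidence:
For the numerator, keep only flaky test harness=true terms: 0.32×0.24 = 0.076800
Denominator P(¬test failure | genuine code bug): 0.6×0.76 + 0.32×0.24 = 0.532800
P(flaky test harness | ¬test failure, genuine code bug) = 0.076800/0.532800 ≈ 0.1441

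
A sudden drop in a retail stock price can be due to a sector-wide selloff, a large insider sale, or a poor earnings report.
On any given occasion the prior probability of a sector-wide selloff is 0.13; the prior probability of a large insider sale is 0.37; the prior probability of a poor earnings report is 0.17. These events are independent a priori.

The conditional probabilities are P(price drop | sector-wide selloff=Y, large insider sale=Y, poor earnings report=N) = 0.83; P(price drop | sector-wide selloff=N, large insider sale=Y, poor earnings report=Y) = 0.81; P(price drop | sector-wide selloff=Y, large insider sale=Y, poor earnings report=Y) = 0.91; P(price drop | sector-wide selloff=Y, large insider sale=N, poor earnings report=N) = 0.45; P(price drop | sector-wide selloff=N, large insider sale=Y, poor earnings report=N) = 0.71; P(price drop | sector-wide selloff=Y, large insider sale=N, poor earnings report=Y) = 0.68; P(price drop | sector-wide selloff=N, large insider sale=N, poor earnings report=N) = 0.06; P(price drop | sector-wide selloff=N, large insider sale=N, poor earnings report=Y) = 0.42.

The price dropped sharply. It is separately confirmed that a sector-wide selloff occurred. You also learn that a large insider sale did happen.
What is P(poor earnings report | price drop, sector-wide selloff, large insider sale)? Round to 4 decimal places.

By total probability over both values of poor earnings report:
  P(price drop | sector-wide selloff, large insider sale) = 0.83·0.83 + 0.91·0.17
        = 0.688900 + 0.154700 = 0.843600
Configurations with poor earnings report contribute 0.154700, so
  P(poor earnings report | price drop, sector-wide selloff, large insider sale) = 0.154700 / 0.843600 ≈ 0.1834

P(poor earnings report | price drop, sector-wide selloff, large insider sale) ≈ 0.1834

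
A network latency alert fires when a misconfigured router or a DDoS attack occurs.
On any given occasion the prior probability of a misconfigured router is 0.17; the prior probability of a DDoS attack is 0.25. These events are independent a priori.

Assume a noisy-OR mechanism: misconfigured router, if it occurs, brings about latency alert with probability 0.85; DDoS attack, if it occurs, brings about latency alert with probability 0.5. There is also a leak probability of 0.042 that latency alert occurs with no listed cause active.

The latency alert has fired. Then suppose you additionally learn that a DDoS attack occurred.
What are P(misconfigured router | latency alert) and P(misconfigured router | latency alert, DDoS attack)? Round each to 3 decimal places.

Under noisy-OR, P(latency alert | causes) = 1 − (1−0.042)·∏(1−qᵢ) over the active causes.
P(latency alert) = 0.042*0.83*0.75 + 0.521*0.83*0.25 + 0.8563*0.17*0.75 + 0.92815*0.17*0.25 = 0.026145 + 0.108107 + 0.109178 + 0.039446 = 0.282876
The misconfigured router-present share is 0.109178 + 0.039446 = 0.148624.
So P(misconfigured router | latency alert) = 0.148624/0.282876 ≈ 0.525.

Now also conditioning on DDoS attack=true:
Sum P(latency alert|·) weighted by the priors over both values of misconfigured router:
  P(latency alert | DDoS attack) = 0.521·0.83 + 0.92815·0.17
        = 0.432430 + 0.157786 = 0.590216
Keeping only the misconfigured router-present terms gives 0.157786, so
  P(misconfigured router | latency alert, DDoS attack) = 0.157786 / 0.590216 ≈ 0.267

P(misconfigured router | latency alert) ≈ 0.525; P(misconfigured router | latency alert, DDoS attack) ≈ 0.267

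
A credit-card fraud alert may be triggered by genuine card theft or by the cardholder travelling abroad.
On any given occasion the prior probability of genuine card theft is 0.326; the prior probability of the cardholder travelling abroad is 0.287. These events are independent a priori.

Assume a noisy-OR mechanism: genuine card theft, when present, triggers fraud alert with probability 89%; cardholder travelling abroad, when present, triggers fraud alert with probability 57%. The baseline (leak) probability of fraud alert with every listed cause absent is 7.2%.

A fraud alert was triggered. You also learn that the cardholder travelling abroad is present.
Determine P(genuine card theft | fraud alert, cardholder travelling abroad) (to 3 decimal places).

Under noisy-OR, P(fraud alert | causes) = 1 − (1−0.072)·∏(1−qᵢ) over the active causes.
By total probability over both values of genuine card theft:
  P(fraud alert | cardholder travelling abroad) = 0.60096×0.674 + 0.956106×0.326
        = 0.405047 + 0.311691 = 0.716738
The terms with genuine card theft present sum to 0.311691, so
  P(genuine card theft | fraud alert, cardholder travelling abroad) = 0.311691 / 0.716738 ≈ 0.435

P(genuine card theft | fraud alert, cardholder travelling abroad) ≈ 0.435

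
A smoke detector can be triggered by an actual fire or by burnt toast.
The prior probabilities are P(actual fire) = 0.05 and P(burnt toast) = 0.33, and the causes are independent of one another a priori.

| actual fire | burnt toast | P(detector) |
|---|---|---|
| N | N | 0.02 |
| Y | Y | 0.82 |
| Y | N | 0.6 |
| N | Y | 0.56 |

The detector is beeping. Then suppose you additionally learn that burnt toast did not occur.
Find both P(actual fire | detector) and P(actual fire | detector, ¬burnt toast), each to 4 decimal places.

P(actual fire | detector) ≈ 0.1515; P(actual fire | detector, ¬burnt toast) ≈ 0.6122

Weight on actual fire=true, given the evidence: 0.020100 + 0.013530 = 0.033630
Normalizer over all consistent configurations: 0.02*0.95*0.67 + 0.56*0.95*0.33 + 0.6*0.05*0.67 + 0.82*0.05*0.33 = 0.221920
P(actual fire | detector) = 0.033630/0.221920 ≈ 0.1515

With the extra evidence:
P(detector | ¬burnt toast) = 0.02·0.95 + 0.6·0.05 = 0.019000 + 0.030000 = 0.049000
The actual fire-present share is 0.6·0.05 = 0.030000.
So P(actual fire | detector, ¬burnt toast) = 0.030000/0.049000 ≈ 0.6122.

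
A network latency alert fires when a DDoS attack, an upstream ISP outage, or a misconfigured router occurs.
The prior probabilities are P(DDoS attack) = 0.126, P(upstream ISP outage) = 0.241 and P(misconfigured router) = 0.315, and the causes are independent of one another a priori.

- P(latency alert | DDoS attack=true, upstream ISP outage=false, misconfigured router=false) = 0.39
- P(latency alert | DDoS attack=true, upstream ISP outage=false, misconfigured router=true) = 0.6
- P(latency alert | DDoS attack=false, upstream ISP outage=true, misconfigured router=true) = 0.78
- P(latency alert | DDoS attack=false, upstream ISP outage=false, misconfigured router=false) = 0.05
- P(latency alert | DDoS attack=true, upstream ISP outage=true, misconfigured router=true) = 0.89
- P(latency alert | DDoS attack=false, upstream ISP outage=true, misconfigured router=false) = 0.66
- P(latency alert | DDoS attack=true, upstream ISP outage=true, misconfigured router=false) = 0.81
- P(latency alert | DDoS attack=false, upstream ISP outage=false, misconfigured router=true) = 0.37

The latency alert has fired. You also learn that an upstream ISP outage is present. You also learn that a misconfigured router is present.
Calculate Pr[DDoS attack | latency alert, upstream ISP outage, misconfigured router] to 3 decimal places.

Pr[DDoS attack | latency alert, upstream ISP outage, misconfigured router] ≈ 0.141

Numerator (weight on configurations with DDoS attack): 0.89*0.126 = 0.112140
The normalizing constant is 0.78*0.874 + 0.89*0.126 = 0.793860
P(DDoS attack | latency alert, upstream ISP outage, misconfigured router) = 0.112140/0.793860 ≈ 0.141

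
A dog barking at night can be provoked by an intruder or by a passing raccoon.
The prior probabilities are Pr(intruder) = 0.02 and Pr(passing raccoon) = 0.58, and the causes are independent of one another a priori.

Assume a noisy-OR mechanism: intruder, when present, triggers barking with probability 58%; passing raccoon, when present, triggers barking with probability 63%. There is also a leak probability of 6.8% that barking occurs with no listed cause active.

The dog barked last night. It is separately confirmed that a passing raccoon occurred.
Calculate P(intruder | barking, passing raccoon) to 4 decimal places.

P(intruder | barking, passing raccoon) ≈ 0.0259

Under noisy-OR, P(barking | causes) = 1 − (1−0.068)·∏(1−qᵢ) over the active causes.
P(barking | passing raccoon) = 0.65516·0.98 + 0.855167·0.02 = 0.642057 + 0.017103 = 0.659160
Restricting to configurations with intruder present: 0.855167·0.02 = 0.017103.
P(intruder | barking, passing raccoon) = 0.017103 / 0.659160 ≈ 0.0259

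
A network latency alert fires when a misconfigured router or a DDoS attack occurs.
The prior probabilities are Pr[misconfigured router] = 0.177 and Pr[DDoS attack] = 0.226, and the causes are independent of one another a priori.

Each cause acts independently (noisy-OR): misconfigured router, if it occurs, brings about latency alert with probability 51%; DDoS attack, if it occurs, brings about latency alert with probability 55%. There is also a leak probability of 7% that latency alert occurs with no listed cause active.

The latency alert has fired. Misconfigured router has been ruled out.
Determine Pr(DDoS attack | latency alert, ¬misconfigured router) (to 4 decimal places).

Under noisy-OR, P(latency alert | causes) = 1 − (1−0.07)·∏(1−qᵢ) over the active causes.
Weight on DDoS attack=true, given the evidence: 0.5815·0.226 = 0.131419
The normalizing constant is 0.07·0.774 + 0.5815·0.226 = 0.185599
Posterior = 0.131419 / 0.185599 ≈ 0.7081

Pr(DDoS attack | latency alert, ¬misconfigured router) ≈ 0.7081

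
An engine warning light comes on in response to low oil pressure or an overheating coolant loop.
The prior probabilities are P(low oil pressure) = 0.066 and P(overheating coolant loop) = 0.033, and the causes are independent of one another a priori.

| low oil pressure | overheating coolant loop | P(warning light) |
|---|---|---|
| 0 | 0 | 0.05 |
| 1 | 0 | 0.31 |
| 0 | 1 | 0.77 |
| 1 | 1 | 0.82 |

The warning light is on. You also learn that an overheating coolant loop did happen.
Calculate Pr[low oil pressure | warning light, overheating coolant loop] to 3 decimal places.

Pr[low oil pressure | warning light, overheating coolant loop] ≈ 0.070

Weight on low oil pressure=true, given the evidence: 0.82×0.066 = 0.054120
Normalizer over all consistent configurations: 0.77×0.934 + 0.82×0.066 = 0.773300
P(low oil pressure | warning light, overheating coolant loop) = 0.054120/0.773300 ≈ 0.070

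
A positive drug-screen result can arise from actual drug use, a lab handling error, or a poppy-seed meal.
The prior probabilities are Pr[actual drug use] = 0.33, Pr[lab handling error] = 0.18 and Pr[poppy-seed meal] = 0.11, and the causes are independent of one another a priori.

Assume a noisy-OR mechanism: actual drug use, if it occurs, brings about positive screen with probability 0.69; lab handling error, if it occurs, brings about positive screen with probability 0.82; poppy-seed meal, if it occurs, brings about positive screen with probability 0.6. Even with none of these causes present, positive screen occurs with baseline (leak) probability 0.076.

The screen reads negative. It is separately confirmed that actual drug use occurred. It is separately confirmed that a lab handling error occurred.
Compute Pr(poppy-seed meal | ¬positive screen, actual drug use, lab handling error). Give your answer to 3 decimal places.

Pr(poppy-seed meal | ¬positive screen, actual drug use, lab handling error) ≈ 0.047

Under noisy-OR, P(positive screen | causes) = 1 − (1−0.076)·∏(1−qᵢ) over the active causes.
Weight on poppy-seed meal=true, given the evidence: 0.020624·0.11 = 0.002269
Denominator P(¬positive screen | actual drug use, lab handling error): 0.051559·0.89 + 0.020624·0.11 = 0.048157
P(poppy-seed meal | ¬positive screen, actual drug use, lab handling error) = 0.002269/0.048157 ≈ 0.047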